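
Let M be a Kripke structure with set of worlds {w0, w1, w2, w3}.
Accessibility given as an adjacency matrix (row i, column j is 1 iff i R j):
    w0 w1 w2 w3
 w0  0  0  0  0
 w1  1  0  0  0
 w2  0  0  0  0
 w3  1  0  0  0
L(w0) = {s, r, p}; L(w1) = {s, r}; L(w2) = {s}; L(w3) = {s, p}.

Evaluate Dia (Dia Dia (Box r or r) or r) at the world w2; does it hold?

No

Recall that Box ψ holds at a world iff ψ holds at every accessible world, and Dia ψ holds iff ψ holds at some accessible world.
At w2: no accessible worlds, so Dia (Dia Dia (Box r or r) or r) is false.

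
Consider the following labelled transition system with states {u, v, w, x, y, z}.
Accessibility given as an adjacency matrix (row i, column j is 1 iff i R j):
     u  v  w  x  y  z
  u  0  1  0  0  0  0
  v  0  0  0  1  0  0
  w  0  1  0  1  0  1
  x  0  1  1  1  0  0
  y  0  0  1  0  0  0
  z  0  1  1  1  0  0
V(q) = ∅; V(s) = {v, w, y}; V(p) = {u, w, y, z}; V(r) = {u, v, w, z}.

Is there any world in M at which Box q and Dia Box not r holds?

Let φ = Box q and Dia Box not r. Evaluate φ at each world:
  u (successors {v}): φ is false.
  v (successors {x}): φ is false.
  w (successors {v, x, z}): φ is false.
  x (successors {v, w, x}): φ is false.
  y (successors {w}): φ is false.
  z (successors {v, w, x}): φ is false.
For instance, at x:
  At x: Box q is false, Dia Box not r is true, so Box q and Dia Box not r is false.
    At x: Box q requires q at every successor {v, w, x}.
      q fails at v, so Box q is false at x.
    At x: Dia Box not r requires Box not r at some successor in {v, w, x}.
      Box not r holds at v, so Dia Box not r is true at x.

No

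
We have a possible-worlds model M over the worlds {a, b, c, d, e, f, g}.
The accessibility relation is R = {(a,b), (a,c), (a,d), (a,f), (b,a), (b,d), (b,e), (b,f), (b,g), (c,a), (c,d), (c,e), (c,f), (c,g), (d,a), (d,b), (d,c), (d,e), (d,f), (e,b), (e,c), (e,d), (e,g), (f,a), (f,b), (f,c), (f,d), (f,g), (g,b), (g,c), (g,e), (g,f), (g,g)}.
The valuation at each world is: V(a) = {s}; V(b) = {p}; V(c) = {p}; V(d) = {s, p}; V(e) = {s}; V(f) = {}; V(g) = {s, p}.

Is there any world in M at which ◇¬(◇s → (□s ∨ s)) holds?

Let φ = ◇¬(◇s → (□s ∨ s)). Evaluate φ at each world:
  a (successors {b, c, d, f}): φ is true.
  b (successors {a, d, e, f, g}): φ is true.
  c (successors {a, d, e, f, g}): φ is true.
  d (successors {a, b, c, e, f}): φ is true.
  e (successors {b, c, d, g}): φ is true.
  f (successors {a, b, c, d, g}): φ is true.
  g (successors {b, c, e, f, g}): φ is true.
Detail at a (witness):
  At a: ◇¬(◇s → (□s ∨ s)) requires ¬(◇s → (□s ∨ s)) at some successor in {b, c, d, f}.
    ¬(◇s → (□s ∨ s)) holds at b, so ◇¬(◇s → (□s ∨ s)) is true at a.
      At b: ◇s → (□s ∨ s) is false, so ¬(◇s → (□s ∨ s)) is true.

Yes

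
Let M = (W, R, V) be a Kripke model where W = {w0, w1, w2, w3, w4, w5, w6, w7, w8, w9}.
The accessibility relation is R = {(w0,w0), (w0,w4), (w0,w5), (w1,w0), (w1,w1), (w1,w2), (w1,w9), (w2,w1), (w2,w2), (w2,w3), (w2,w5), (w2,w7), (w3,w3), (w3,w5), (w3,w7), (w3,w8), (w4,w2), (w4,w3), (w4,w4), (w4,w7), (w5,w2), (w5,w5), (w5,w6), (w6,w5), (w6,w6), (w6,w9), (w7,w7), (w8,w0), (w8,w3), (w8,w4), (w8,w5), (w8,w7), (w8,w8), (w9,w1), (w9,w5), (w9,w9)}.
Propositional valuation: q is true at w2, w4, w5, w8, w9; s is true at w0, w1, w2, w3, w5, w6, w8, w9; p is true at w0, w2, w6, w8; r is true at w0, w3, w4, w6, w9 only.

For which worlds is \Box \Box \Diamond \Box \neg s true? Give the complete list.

w7

Recall that \Box ψ holds at a world iff ψ holds at every accessible world, and \Diamond ψ holds iff ψ holds at some accessible world.
Let φ = \Box \Box \Diamond \Box \neg s. Evaluate φ at each world:
  w0 (successors {w0, w4, w5}): φ is false.
  w1 (successors {w0, w1, w2, w9}): φ is false.
  w2 (successors {w1, w2, w3, w5, w7}): φ is false.
  w3 (successors {w3, w5, w7, w8}): φ is false.
  w4 (successors {w2, w3, w4, w7}): φ is false.
  w5 (successors {w2, w5, w6}): φ is false.
  w6 (successors {w5, w6, w9}): φ is false.
  w7 (successors {w7}): φ is true.
  w8 (successors {w0, w3, w4, w5, w7, w8}): φ is false.
  w9 (successors {w1, w5, w9}): φ is false.
For instance, at w0:
  At w0: \Box \Box \Diamond \Box \neg s requires \Box \Diamond \Box \neg s at every successor {w0, w4, w5}.
    \Box \Diamond \Box \neg s fails at w0, so \Box \Box \Diamond \Box \neg s is false at w0.
      At w0: \Box \Diamond \Box \neg s requires \Diamond \Box \neg s at every successor {w0, w4, w5}.
        \Diamond \Box \neg s fails at w0, so \Box \Diamond \Box \neg s is false at w0.
Satisfying worlds: {w7}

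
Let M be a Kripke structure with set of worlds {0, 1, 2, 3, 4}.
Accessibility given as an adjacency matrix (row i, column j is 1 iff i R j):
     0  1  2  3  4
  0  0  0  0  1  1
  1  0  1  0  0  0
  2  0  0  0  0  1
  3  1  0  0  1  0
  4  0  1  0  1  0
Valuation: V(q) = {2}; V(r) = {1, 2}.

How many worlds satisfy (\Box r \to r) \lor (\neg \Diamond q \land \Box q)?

Let φ = (\Box r \to r) \lor (\neg \Diamond q \land \Box q). Evaluate φ at each world:
  0 (successors {3, 4}): φ is true.
  1 (successors {1}): φ is true.
  2 (successors {4}): φ is true.
  3 (successors {0, 3}): φ is true.
  4 (successors {1, 3}): φ is true.
For instance, at 4:
  At 4: \Box r \to r is true, \neg \Diamond q \land \Box q is false, so (\Box r \to r) \lor (\neg \Diamond q \land \Box q) is true.
    At 4: \Box r is false, r is false, so \Box r \to r is true.
      At 4: \Box r requires r at every successor {1, 3}.
        r fails at 3, so \Box r is false at 4.
    At 4: \neg \Diamond q is true, \Box q is false, so \neg \Diamond q \land \Box q is false.
      At 4: \Diamond q is false, so \neg \Diamond q is true.
      At 4: \Box q requires q at every successor {1, 3}.
        q fails at 1, so \Box q is false at 4.
Satisfying worlds: {0, 1, 2, 3, 4}

5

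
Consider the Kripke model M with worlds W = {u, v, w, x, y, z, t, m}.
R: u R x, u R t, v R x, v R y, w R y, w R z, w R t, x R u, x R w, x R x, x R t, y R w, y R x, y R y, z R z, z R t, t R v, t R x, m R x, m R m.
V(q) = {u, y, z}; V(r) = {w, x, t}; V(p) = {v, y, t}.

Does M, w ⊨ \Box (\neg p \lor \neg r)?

No

Recall that \Box ψ holds at a world iff ψ holds at every accessible world, and \Diamond ψ holds iff ψ holds at some accessible world.
At w: \Box (\neg p \lor \neg r) requires \neg p \lor \neg r at every successor {y, z, t}.
  \neg p \lor \neg r fails at t, so \Box (\neg p \lor \neg r) is false at w.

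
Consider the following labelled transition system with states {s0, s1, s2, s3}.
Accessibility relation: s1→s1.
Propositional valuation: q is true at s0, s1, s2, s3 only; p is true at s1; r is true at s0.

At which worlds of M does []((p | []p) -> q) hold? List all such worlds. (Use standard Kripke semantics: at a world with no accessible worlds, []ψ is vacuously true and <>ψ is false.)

Let φ = []((p | []p) -> q). Evaluate φ at each world:
  s0 (successors ∅): φ is true.
  s1 (successors {s1}): φ is true.
  s2 (successors ∅): φ is true.
  s3 (successors ∅): φ is true.
For instance, at s1:
  At s1: []((p | []p) -> q) requires (p | []p) -> q at every successor {s1}.
      At s1: p | []p is true, q is true, so (p | []p) -> q is true.
  So []((p | []p) -> q) is true at s1.
Satisfying worlds: {s0, s1, s2, s3}

s0, s1, s2, s3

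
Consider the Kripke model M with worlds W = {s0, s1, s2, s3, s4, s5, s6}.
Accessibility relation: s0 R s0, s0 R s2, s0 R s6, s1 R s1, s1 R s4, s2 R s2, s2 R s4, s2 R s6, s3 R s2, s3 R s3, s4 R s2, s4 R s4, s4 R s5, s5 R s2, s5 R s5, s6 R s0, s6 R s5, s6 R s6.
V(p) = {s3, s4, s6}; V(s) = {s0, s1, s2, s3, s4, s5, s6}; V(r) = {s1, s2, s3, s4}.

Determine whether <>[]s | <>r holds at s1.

Yes

At s1: <>[]s is true, <>r is true, so <>[]s | <>r is true.
  At s1: <>[]s requires []s at some successor in {s1, s4}.
    []s holds at s1, so <>[]s is true at s1.
      At s1: []s requires s at every successor {s1, s4}.
        At s1: s is true.
        At s4: s is true.
      So []s is true at s1.
  At s1: <>r requires r at some successor in {s1, s4}.
    r holds at s1, so <>r is true at s1.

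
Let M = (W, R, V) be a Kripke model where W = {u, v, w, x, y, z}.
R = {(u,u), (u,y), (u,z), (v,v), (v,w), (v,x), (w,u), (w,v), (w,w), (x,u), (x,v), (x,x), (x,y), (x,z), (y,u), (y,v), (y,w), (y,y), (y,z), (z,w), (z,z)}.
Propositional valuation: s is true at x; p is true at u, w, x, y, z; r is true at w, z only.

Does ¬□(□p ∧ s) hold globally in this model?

Let φ = ¬□(□p ∧ s). Evaluate φ at each world:
  u (successors {u, y, z}): φ is true.
  v (successors {v, w, x}): φ is true.
  w (successors {u, v, w}): φ is true.
  x (successors {u, v, x, y, z}): φ is true.
  y (successors {u, v, w, y, z}): φ is true.
  z (successors {w, z}): φ is true.
For instance, at z:
  At z: □(□p ∧ s) is false, so ¬□(□p ∧ s) is true.
    At z: □(□p ∧ s) requires □p ∧ s at every successor {w, z}.
      □p ∧ s fails at w, so □(□p ∧ s) is false at z.

Yes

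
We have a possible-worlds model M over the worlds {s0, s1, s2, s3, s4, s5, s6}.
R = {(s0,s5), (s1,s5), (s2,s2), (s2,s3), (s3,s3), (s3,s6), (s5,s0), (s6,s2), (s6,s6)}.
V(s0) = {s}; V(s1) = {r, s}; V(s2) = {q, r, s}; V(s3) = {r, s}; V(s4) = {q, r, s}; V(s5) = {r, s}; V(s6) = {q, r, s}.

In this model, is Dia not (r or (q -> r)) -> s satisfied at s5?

At s5: Dia not (r or (q -> r)) is false, s is true, so Dia not (r or (q -> r)) -> s is true.
  At s5: Dia not (r or (q -> r)) requires not (r or (q -> r)) at some successor in {s0}.
    At s0: not (r or (q -> r)) is false.
  So Dia not (r or (q -> r)) is false at s5.

Yes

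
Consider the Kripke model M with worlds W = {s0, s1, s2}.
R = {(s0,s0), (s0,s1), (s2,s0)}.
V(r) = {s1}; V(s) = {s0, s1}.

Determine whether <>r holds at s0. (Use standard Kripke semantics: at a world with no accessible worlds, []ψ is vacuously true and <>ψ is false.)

At s0: <>r requires r at some successor in {s0, s1}.
  r holds at s1, so <>r is true at s0.

Yes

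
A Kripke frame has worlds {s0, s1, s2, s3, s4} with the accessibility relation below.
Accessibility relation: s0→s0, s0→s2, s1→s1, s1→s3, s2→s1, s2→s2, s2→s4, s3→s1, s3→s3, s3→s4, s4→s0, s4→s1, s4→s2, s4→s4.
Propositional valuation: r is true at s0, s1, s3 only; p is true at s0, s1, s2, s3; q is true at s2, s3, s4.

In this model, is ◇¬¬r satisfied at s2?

Recall that ◇ψ holds at a world iff ψ holds at some accessible world.
At s2: ◇¬¬r requires ¬¬r at some successor in {s1, s2, s4}.
  ¬¬r holds at s1, so ◇¬¬r is true at s2.

Yes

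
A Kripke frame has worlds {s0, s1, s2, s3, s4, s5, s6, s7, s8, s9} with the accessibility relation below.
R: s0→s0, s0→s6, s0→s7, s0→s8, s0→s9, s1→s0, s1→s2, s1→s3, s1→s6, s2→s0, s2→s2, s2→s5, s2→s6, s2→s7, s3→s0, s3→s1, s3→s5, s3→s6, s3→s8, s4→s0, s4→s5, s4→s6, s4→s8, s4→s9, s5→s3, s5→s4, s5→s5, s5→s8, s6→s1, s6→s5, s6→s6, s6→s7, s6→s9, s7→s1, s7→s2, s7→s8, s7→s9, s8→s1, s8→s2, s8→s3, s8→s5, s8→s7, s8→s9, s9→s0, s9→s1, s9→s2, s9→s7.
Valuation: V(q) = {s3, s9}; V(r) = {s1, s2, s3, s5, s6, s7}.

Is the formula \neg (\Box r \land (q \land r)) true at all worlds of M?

Yes

Let φ = \neg (\Box r \land (q \land r)). Evaluate φ at each world:
  s0 (successors {s0, s6, s7, s8, s9}): φ is true.
  s1 (successors {s0, s2, s3, s6}): φ is true.
  s2 (successors {s0, s2, s5, s6, s7}): φ is true.
  s3 (successors {s0, s1, s5, s6, s8}): φ is true.
  s4 (successors {s0, s5, s6, s8, s9}): φ is true.
  s5 (successors {s3, s4, s5, s8}): φ is true.
  s6 (successors {s1, s5, s6, s7, s9}): φ is true.
  s7 (successors {s1, s2, s8, s9}): φ is true.
  s8 (successors {s1, s2, s3, s5, s7, s9}): φ is true.
  s9 (successors {s0, s1, s2, s7}): φ is true.
For instance, at s7:
  At s7: \Box r \land (q \land r) is false, so \neg (\Box r \land (q \land r)) is true.
    At s7: \Box r is false, q \land r is false, so \Box r \land (q \land r) is false.
      At s7: \Box r requires r at every successor {s1, s2, s8, s9}.
        r fails at s8, so \Box r is false at s7.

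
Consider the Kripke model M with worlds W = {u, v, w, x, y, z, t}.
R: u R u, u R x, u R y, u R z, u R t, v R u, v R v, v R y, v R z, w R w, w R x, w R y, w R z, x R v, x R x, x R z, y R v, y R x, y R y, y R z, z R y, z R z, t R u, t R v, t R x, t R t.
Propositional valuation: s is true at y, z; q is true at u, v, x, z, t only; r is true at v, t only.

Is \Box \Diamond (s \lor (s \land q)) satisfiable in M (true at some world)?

Let φ = \Box \Diamond (s \lor (s \land q)). Evaluate φ at each world:
  u (successors {u, x, y, z, t}): φ is false.
  v (successors {u, v, y, z}): φ is true.
  w (successors {w, x, y, z}): φ is true.
  x (successors {v, x, z}): φ is true.
  y (successors {v, x, y, z}): φ is true.
  z (successors {y, z}): φ is true.
  t (successors {u, v, x, t}): φ is false.
Detail at v (witness):
  At v: \Box \Diamond (s \lor (s \land q)) requires \Diamond (s \lor (s \land q)) at every successor {u, v, y, z}.
    At u: \Diamond (s \lor (s \land q)) is true.
    At v: \Diamond (s \lor (s \land q)) is true.
    At y: \Diamond (s \lor (s \land q)) is true.
    At z: \Diamond (s \lor (s \land q)) is true.
  So \Box \Diamond (s \lor (s \land q)) is true at v.

Yes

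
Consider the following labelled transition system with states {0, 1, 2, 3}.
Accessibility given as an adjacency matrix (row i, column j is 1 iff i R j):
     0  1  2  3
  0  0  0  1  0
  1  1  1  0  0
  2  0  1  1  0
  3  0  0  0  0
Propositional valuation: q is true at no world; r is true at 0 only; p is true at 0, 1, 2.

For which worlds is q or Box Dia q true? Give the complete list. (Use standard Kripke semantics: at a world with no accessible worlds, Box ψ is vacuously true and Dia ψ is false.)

Recall that Box ψ holds at a world iff ψ holds at every accessible world, and Dia ψ holds iff ψ holds at some accessible world.
Let φ = q or Box Dia q. Evaluate φ at each world:
  0 (successors {2}): φ is false.
  1 (successors {0, 1}): φ is false.
  2 (successors {1, 2}): φ is false.
  3 (successors ∅): φ is true.
For instance, at 0:
  At 0: q is false, Box Dia q is false, so q or Box Dia q is false.
    At 0: Box Dia q requires Dia q at every successor {2}.
      Dia q fails at 2, so Box Dia q is false at 0.
Satisfying worlds: {3}

3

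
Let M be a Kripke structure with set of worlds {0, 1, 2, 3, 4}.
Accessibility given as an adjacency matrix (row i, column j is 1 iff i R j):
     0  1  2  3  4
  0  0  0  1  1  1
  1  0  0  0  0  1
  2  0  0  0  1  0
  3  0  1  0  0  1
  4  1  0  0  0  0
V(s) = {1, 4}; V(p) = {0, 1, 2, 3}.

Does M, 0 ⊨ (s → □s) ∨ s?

Recall that □ψ holds at a world iff ψ holds at every accessible world, and ◇ψ holds iff ψ holds at some accessible world.
At 0: s → □s is true, s is false, so (s → □s) ∨ s is true.
  At 0: s is false, □s is false, so s → □s is true.
    At 0: □s requires s at every successor {2, 3, 4}.
      s fails at 2, so □s is false at 0.

Yes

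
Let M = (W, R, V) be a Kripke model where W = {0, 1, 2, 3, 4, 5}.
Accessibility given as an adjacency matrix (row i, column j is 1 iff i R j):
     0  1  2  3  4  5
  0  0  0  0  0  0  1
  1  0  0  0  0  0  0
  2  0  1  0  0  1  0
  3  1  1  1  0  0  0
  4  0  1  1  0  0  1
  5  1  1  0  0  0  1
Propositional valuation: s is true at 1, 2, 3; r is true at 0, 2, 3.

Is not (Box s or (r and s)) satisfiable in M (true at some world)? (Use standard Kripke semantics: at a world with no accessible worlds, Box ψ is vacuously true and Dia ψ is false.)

Recall that Box ψ holds at a world iff ψ holds at every accessible world, and Dia ψ holds iff ψ holds at some accessible world.
Let φ = not (Box s or (r and s)). Evaluate φ at each world:
  0 (successors {5}): φ is true.
  1 (successors ∅): φ is false.
  2 (successors {1, 4}): φ is false.
  3 (successors {0, 1, 2}): φ is false.
  4 (successors {1, 2, 5}): φ is true.
  5 (successors {0, 1, 5}): φ is true.
Detail at 0 (witness):
  At 0: Box s or (r and s) is false, so not (Box s or (r and s)) is true.
    At 0: Box s is false, r and s is false, so Box s or (r and s) is false.
      At 0: Box s requires s at every successor {5}.
        s fails at 5, so Box s is false at 0.

Yes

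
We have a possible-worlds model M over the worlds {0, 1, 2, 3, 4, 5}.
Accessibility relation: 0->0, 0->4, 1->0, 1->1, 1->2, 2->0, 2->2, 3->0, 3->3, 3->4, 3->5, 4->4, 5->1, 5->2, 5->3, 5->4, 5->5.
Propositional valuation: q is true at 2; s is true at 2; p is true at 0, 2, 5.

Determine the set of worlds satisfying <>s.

Let φ = <>s. Evaluate φ at each world:
  0 (successors {0, 4}): φ is false.
  1 (successors {0, 1, 2}): φ is true.
  2 (successors {0, 2}): φ is true.
  3 (successors {0, 3, 4, 5}): φ is false.
  4 (successors {4}): φ is false.
  5 (successors {1, 2, 3, 4, 5}): φ is true.
For instance, at 0:
  At 0: <>s requires s at some successor in {0, 4}.
    At 0: s is false.
    At 4: s is false.
  So <>s is false at 0.
Satisfying worlds: {1, 2, 5}

1, 2, 5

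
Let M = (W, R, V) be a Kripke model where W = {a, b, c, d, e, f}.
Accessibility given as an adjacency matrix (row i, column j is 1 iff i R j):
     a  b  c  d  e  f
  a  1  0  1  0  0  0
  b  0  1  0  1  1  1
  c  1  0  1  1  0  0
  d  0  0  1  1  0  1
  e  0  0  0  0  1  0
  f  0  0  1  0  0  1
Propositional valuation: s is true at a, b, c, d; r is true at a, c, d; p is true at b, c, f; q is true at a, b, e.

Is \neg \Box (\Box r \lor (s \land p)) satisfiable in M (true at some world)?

Let φ = \neg \Box (\Box r \lor (s \land p)). Evaluate φ at each world:
  a (successors {a, c}): φ is false.
  b (successors {b, d, e, f}): φ is true.
  c (successors {a, c, d}): φ is true.
  d (successors {c, d, f}): φ is true.
  e (successors {e}): φ is true.
  f (successors {c, f}): φ is true.
Detail at b (witness):
  At b: \Box (\Box r \lor (s \land p)) is false, so \neg \Box (\Box r \lor (s \land p)) is true.
    At b: \Box (\Box r \lor (s \land p)) requires \Box r \lor (s \land p) at every successor {b, d, e, f}.
      \Box r \lor (s \land p) fails at d, so \Box (\Box r \lor (s \land p)) is false at b.

Yes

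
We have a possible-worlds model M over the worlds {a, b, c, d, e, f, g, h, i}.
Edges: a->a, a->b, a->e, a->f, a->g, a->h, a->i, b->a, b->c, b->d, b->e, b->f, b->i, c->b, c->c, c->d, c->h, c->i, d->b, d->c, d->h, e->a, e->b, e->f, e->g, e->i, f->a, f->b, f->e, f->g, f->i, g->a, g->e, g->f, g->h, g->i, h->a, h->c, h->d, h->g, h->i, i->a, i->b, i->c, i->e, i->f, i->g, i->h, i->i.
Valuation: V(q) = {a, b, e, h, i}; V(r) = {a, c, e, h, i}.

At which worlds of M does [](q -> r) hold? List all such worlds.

Recall that []ψ holds at a world iff ψ holds at every accessible world, and <>ψ holds iff ψ holds at some accessible world.
Let φ = [](q -> r). Evaluate φ at each world:
  a (successors {a, b, e, f, g, h, i}): φ is false.
  b (successors {a, c, d, e, f, i}): φ is true.
  c (successors {b, c, d, h, i}): φ is false.
  d (successors {b, c, h}): φ is false.
  e (successors {a, b, f, g, i}): φ is false.
  f (successors {a, b, e, g, i}): φ is false.
  g (successors {a, e, f, h, i}): φ is true.
  h (successors {a, c, d, g, i}): φ is true.
  i (successors {a, b, c, e, f, g, h, i}): φ is false.
For instance, at f:
  At f: [](q -> r) requires q -> r at every successor {a, b, e, g, i}.
    q -> r fails at b, so [](q -> r) is false at f.
Satisfying worlds: {b, g, h}

b, g, h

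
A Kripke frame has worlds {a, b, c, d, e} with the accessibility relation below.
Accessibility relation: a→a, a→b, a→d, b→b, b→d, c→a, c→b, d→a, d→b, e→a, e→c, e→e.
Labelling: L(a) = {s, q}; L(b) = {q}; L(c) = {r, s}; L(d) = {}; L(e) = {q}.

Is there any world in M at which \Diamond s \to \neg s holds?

Let φ = \Diamond s \to \neg s. Evaluate φ at each world:
  a (successors {a, b, d}): φ is false.
  b (successors {b, d}): φ is true.
  c (successors {a, b}): φ is false.
  d (successors {a, b}): φ is true.
  e (successors {a, c, e}): φ is true.
Detail at b (witness):
  At b: \Diamond s is false, \neg s is true, so \Diamond s \to \neg s is true.
    At b: \Diamond s requires s at some successor in {b, d}.
      At b: s is false.
      At d: s is false.
    So \Diamond s is false at b.

Yes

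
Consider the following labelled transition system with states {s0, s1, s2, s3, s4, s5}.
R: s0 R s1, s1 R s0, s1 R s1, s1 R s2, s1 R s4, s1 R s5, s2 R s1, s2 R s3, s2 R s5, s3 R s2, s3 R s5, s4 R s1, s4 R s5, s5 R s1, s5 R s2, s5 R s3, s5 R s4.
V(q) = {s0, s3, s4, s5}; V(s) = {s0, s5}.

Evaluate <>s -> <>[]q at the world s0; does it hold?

Yes

At s0: <>s is false, <>[]q is false, so <>s -> <>[]q is true.
  At s0: <>s requires s at some successor in {s1}.
    At s1: s is false.
  So <>s is false at s0.
  At s0: <>[]q requires []q at some successor in {s1}.
    At s1: []q is false.
  So <>[]q is false at s0.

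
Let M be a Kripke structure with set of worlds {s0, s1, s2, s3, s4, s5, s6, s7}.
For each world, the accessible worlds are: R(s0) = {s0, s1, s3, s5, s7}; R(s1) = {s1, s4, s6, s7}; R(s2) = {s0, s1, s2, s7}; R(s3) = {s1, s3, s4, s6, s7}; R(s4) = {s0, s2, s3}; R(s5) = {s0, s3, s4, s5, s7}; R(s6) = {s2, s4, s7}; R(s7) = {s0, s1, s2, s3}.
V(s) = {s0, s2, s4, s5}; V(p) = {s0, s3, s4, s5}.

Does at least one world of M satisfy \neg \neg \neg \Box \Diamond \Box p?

Yes

Recall that \Box ψ holds at a world iff ψ holds at every accessible world, and \Diamond ψ holds iff ψ holds at some accessible world.
Let φ = \neg \neg \neg \Box \Diamond \Box p. Evaluate φ at each world:
  s0 (successors {s0, s1, s3, s5, s7}): φ is true.
  s1 (successors {s1, s4, s6, s7}): φ is true.
  s2 (successors {s0, s1, s2, s7}): φ is true.
  s3 (successors {s1, s3, s4, s6, s7}): φ is true.
  s4 (successors {s0, s2, s3}): φ is true.
  s5 (successors {s0, s3, s4, s5, s7}): φ is true.
  s6 (successors {s2, s4, s7}): φ is true.
  s7 (successors {s0, s1, s2, s3}): φ is true.
Detail at s0 (witness):
  At s0: \neg \neg \Box \Diamond \Box p is false, so \neg \neg \neg \Box \Diamond \Box p is true.
    At s0: \neg \Box \Diamond \Box p is true, so \neg \neg \Box \Diamond \Box p is false.
      At s0: \Box \Diamond \Box p is false, so \neg \Box \Diamond \Box p is true.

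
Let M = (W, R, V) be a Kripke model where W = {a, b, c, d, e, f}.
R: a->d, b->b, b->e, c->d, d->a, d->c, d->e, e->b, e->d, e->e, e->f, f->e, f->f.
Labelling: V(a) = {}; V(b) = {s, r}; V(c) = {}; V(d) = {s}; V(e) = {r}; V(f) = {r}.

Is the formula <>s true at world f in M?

No

Recall that <>ψ holds at a world iff ψ holds at some accessible world.
At f: <>s requires s at some successor in {e, f}.
  At e: s is false.
  At f: s is false.
So <>s is false at f.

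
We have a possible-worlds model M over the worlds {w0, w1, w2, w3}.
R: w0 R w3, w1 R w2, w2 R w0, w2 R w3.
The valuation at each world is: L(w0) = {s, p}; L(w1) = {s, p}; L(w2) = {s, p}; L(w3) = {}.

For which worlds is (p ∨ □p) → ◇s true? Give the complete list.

w1, w2

Recall that □ψ holds at a world iff ψ holds at every accessible world, and ◇ψ holds iff ψ holds at some accessible world.
Let φ = (p ∨ □p) → ◇s. Evaluate φ at each world:
  w0 (successors {w3}): φ is false.
  w1 (successors {w2}): φ is true.
  w2 (successors {w0, w3}): φ is true.
  w3 (successors ∅): φ is false.
For instance, at w2:
  At w2: p ∨ □p is true, ◇s is true, so (p ∨ □p) → ◇s is true.
    At w2: p is true, □p is false, so p ∨ □p is true.
      At w2: □p requires p at every successor {w0, w3}.
        p fails at w3, so □p is false at w2.
    At w2: ◇s requires s at some successor in {w0, w3}.
      s holds at w0, so ◇s is true at w2.
Satisfying worlds: {w1, w2}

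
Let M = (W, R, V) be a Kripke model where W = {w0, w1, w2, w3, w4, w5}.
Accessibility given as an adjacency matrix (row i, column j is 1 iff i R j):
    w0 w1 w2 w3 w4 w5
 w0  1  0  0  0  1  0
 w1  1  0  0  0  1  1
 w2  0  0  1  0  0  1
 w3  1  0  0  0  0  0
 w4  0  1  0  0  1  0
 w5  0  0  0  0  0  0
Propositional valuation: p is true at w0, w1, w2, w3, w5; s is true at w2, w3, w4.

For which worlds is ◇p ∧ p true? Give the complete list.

Let φ = ◇p ∧ p. Evaluate φ at each world:
  w0 (successors {w0, w4}): φ is true.
  w1 (successors {w0, w4, w5}): φ is true.
  w2 (successors {w2, w5}): φ is true.
  w3 (successors {w0}): φ is true.
  w4 (successors {w1, w4}): φ is false.
  w5 (successors ∅): φ is false.
For instance, at w1:
  At w1: ◇p is true, p is true, so ◇p ∧ p is true.
    At w1: ◇p requires p at some successor in {w0, w4, w5}.
      p holds at w0, so ◇p is true at w1.
Satisfying worlds: {w0, w1, w2, w3}

w0, w1, w2, w3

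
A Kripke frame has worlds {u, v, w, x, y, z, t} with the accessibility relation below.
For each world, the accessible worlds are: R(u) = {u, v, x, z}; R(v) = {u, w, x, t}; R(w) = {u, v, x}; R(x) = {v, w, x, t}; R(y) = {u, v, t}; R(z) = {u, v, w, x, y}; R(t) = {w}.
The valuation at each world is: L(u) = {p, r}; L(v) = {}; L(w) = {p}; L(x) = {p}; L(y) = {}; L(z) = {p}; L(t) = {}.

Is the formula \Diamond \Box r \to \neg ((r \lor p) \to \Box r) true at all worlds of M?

Let φ = \Diamond \Box r \to \neg ((r \lor p) \to \Box r). Evaluate φ at each world:
  u (successors {u, v, x, z}): φ is true.
  v (successors {u, w, x, t}): φ is true.
  w (successors {u, v, x}): φ is true.
  x (successors {v, w, x, t}): φ is true.
  y (successors {u, v, t}): φ is true.
  z (successors {u, v, w, x, y}): φ is true.
  t (successors {w}): φ is true.
For instance, at u:
  At u: \Diamond \Box r is false, \neg ((r \lor p) \to \Box r) is true, so \Diamond \Box r \to \neg ((r \lor p) \to \Box r) is true.
    At u: \Diamond \Box r requires \Box r at some successor in {u, v, x, z}.
      At u: \Box r is false.
      At v: \Box r is false.
      At x: \Box r is false.
      At z: \Box r is false.
    So \Diamond \Box r is false at u.
    At u: (r \lor p) \to \Box r is false, so \neg ((r \lor p) \to \Box r) is true.
      At u: r \lor p is true, \Box r is false, so (r \lor p) \to \Box r is false.

Yes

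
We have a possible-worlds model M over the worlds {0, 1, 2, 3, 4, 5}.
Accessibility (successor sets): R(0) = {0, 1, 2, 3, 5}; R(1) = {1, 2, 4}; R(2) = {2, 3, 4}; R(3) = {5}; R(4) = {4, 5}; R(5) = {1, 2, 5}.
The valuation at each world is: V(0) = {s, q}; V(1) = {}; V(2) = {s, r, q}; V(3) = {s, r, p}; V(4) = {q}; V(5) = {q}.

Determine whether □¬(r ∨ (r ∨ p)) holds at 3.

Yes

At 3: □¬(r ∨ (r ∨ p)) requires ¬(r ∨ (r ∨ p)) at every successor {5}.
  At 5: ¬(r ∨ (r ∨ p)) is true.
So □¬(r ∨ (r ∨ p)) is true at 3.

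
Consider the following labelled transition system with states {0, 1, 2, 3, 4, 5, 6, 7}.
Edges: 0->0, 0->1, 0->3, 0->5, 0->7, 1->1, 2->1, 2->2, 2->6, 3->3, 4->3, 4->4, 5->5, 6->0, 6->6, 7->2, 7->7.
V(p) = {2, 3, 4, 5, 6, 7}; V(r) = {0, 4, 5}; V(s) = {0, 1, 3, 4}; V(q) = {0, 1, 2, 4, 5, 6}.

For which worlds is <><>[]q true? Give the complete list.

Recall that []ψ holds at a world iff ψ holds at every accessible world, and <>ψ holds iff ψ holds at some accessible world.
Let φ = <><>[]q. Evaluate φ at each world:
  0 (successors {0, 1, 3, 5, 7}): φ is true.
  1 (successors {1}): φ is true.
  2 (successors {1, 2, 6}): φ is true.
  3 (successors {3}): φ is false.
  4 (successors {3, 4}): φ is false.
  5 (successors {5}): φ is true.
  6 (successors {0, 6}): φ is true.
  7 (successors {2, 7}): φ is true.
For instance, at 6:
  At 6: <><>[]q requires <>[]q at some successor in {0, 6}.
    <>[]q holds at 0, so <><>[]q is true at 6.
      At 0: <>[]q requires []q at some successor in {0, 1, 3, 5, 7}.
        []q holds at 1, so <>[]q is true at 0.
Satisfying worlds: {0, 1, 2, 5, 6, 7}

0, 1, 2, 5, 6, 7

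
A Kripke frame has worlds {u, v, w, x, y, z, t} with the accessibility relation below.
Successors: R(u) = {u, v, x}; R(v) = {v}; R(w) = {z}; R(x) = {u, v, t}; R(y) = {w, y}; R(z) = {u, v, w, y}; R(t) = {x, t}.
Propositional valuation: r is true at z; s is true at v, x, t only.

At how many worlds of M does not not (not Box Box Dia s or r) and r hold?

1

Let φ = not not (not Box Box Dia s or r) and r. Evaluate φ at each world:
  u (successors {u, v, x}): φ is false.
  v (successors {v}): φ is false.
  w (successors {z}): φ is false.
  x (successors {u, v, t}): φ is false.
  y (successors {w, y}): φ is false.
  z (successors {u, v, w, y}): φ is true.
  t (successors {x, t}): φ is false.
For instance, at v:
  At v: not not (not Box Box Dia s or r) is false, r is false, so not not (not Box Box Dia s or r) and r is false.
    At v: not (not Box Box Dia s or r) is true, so not not (not Box Box Dia s or r) is false.
      At v: not Box Box Dia s or r is false, so not (not Box Box Dia s or r) is true.
Satisfying worlds: {z}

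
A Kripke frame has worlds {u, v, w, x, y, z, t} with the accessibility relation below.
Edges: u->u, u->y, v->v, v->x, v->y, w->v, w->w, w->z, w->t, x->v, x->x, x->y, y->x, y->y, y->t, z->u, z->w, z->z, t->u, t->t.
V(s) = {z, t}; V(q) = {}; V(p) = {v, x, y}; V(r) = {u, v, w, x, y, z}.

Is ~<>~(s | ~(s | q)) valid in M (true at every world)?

Let φ = ~<>~(s | ~(s | q)). Evaluate φ at each world:
  u (successors {u, y}): φ is true.
  v (successors {v, x, y}): φ is true.
  w (successors {v, w, z, t}): φ is true.
  x (successors {v, x, y}): φ is true.
  y (successors {x, y, t}): φ is true.
  z (successors {u, w, z}): φ is true.
  t (successors {u, t}): φ is true.
For instance, at t:
  At t: <>~(s | ~(s | q)) is false, so ~<>~(s | ~(s | q)) is true.
    At t: <>~(s | ~(s | q)) requires ~(s | ~(s | q)) at some successor in {u, t}.
      At u: ~(s | ~(s | q)) is false.
      At t: ~(s | ~(s | q)) is false.
    So <>~(s | ~(s | q)) is false at t.

Yes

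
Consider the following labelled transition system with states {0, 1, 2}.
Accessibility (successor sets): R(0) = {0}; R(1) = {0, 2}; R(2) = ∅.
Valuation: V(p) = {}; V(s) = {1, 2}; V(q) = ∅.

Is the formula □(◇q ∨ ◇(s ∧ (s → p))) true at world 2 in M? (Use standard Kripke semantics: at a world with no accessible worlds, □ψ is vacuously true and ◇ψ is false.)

At 2: no accessible worlds, so □(◇q ∨ ◇(s ∧ (s → p))) holds vacuously.

Yes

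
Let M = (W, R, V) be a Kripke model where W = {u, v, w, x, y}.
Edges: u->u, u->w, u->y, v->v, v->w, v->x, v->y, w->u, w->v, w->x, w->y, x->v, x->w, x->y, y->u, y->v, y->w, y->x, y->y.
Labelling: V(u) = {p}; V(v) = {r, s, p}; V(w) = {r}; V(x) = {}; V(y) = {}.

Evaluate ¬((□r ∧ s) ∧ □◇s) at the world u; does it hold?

Yes

At u: (□r ∧ s) ∧ □◇s is false, so ¬((□r ∧ s) ∧ □◇s) is true.
  At u: □r ∧ s is false, □◇s is false, so (□r ∧ s) ∧ □◇s is false.
    At u: □r is false, s is false, so □r ∧ s is false.
      At u: □r requires r at every successor {u, w, y}.
        r fails at u, so □r is false at u.
    At u: □◇s requires ◇s at every successor {u, w, y}.
      ◇s fails at u, so □◇s is false at u.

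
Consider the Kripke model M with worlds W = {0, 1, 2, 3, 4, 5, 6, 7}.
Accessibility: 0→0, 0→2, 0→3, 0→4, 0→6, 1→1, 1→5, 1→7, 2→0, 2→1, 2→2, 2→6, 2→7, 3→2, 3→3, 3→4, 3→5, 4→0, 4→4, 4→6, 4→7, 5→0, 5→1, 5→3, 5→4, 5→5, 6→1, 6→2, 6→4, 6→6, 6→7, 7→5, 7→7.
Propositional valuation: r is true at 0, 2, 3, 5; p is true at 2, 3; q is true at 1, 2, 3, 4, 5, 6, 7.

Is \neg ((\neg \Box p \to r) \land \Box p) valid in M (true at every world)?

Yes

Recall that \Box ψ holds at a world iff ψ holds at every accessible world, and \Diamond ψ holds iff ψ holds at some accessible world.
Let φ = \neg ((\neg \Box p \to r) \land \Box p). Evaluate φ at each world:
  0 (successors {0, 2, 3, 4, 6}): φ is true.
  1 (successors {1, 5, 7}): φ is true.
  2 (successors {0, 1, 2, 6, 7}): φ is true.
  3 (successors {2, 3, 4, 5}): φ is true.
  4 (successors {0, 4, 6, 7}): φ is true.
  5 (successors {0, 1, 3, 4, 5}): φ is true.
  6 (successors {1, 2, 4, 6, 7}): φ is true.
  7 (successors {5, 7}): φ is true.
For instance, at 3:
  At 3: (\neg \Box p \to r) \land \Box p is false, so \neg ((\neg \Box p \to r) \land \Box p) is true.
    At 3: \neg \Box p \to r is true, \Box p is false, so (\neg \Box p \to r) \land \Box p is false.
      At 3: \neg \Box p is true, r is true, so \neg \Box p \to r is true.
      At 3: \Box p requires p at every successor {2, 3, 4, 5}.
        p fails at 4, so \Box p is false at 3.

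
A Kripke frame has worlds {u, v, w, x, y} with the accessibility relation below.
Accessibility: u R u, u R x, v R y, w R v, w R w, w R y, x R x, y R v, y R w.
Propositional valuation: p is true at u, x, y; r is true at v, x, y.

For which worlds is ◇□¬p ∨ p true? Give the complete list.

Let φ = ◇□¬p ∨ p. Evaluate φ at each world:
  u (successors {u, x}): φ is true.
  v (successors {y}): φ is true.
  w (successors {v, w, y}): φ is true.
  x (successors {x}): φ is true.
  y (successors {v, w}): φ is true.
For instance, at w:
  At w: ◇□¬p is true, p is false, so ◇□¬p ∨ p is true.
    At w: ◇□¬p requires □¬p at some successor in {v, w, y}.
      □¬p holds at y, so ◇□¬p is true at w.
Satisfying worlds: {u, v, w, x, y}

u, v, w, x, y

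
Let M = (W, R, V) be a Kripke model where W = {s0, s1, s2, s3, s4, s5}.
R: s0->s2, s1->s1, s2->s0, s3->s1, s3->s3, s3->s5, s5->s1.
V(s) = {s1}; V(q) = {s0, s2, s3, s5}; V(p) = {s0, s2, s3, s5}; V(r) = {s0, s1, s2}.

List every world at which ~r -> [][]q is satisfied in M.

Let φ = ~r -> [][]q. Evaluate φ at each world:
  s0 (successors {s2}): φ is true.
  s1 (successors {s1}): φ is true.
  s2 (successors {s0}): φ is true.
  s3 (successors {s1, s3, s5}): φ is false.
  s4 (successors ∅): φ is true.
  s5 (successors {s1}): φ is false.
For instance, at s5:
  At s5: ~r is true, [][]q is false, so ~r -> [][]q is false.
    At s5: [][]q requires []q at every successor {s1}.
      []q fails at s1, so [][]q is false at s5.
Satisfying worlds: {s0, s1, s2, s4}

s0, s1, s2, s4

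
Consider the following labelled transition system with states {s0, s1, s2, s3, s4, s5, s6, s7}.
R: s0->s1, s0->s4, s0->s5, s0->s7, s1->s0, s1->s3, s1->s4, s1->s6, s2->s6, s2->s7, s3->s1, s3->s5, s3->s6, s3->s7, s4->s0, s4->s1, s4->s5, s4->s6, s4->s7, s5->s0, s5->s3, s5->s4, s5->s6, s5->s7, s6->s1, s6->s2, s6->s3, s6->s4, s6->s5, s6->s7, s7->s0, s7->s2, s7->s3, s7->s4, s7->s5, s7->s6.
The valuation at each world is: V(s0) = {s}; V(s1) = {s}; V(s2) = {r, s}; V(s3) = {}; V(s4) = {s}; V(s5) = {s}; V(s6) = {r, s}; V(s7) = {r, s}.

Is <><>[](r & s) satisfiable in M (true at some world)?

Let φ = <><>[](r & s). Evaluate φ at each world:
  s0 (successors {s1, s4, s5, s7}): φ is true.
  s1 (successors {s0, s3, s4, s6}): φ is true.
  s2 (successors {s6, s7}): φ is true.
  s3 (successors {s1, s5, s6, s7}): φ is true.
  s4 (successors {s0, s1, s5, s6, s7}): φ is true.
  s5 (successors {s0, s3, s4, s6, s7}): φ is true.
  s6 (successors {s1, s2, s3, s4, s5, s7}): φ is true.
  s7 (successors {s0, s2, s3, s4, s5, s6}): φ is true.
Detail at s0 (witness):
  At s0: <><>[](r & s) requires <>[](r & s) at some successor in {s1, s4, s5, s7}.
    <>[](r & s) holds at s7, so <><>[](r & s) is true at s0.
      At s7: <>[](r & s) requires [](r & s) at some successor in {s0, s2, s3, s4, s5, s6}.
        [](r & s) holds at s2, so <>[](r & s) is true at s7.

Yes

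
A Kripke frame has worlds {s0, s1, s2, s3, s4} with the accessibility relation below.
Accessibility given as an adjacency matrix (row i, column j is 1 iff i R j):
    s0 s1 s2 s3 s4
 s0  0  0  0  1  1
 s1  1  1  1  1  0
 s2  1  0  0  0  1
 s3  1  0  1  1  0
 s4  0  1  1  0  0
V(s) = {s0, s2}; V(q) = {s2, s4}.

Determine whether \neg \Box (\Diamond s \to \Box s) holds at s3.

Yes

At s3: \Box (\Diamond s \to \Box s) is false, so \neg \Box (\Diamond s \to \Box s) is true.
  At s3: \Box (\Diamond s \to \Box s) requires \Diamond s \to \Box s at every successor {s0, s2, s3}.
    \Diamond s \to \Box s fails at s2, so \Box (\Diamond s \to \Box s) is false at s3.
      At s2: \Diamond s is true, \Box s is false, so \Diamond s \to \Box s is false.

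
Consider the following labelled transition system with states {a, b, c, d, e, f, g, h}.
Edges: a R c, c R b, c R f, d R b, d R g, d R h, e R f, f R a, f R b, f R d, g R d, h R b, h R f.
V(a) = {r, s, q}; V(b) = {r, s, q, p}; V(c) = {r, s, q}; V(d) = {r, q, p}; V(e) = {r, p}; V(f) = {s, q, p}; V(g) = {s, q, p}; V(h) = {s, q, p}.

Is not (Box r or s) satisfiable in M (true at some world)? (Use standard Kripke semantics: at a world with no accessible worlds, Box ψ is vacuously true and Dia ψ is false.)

Let φ = not (Box r or s). Evaluate φ at each world:
  a (successors {c}): φ is false.
  b (successors ∅): φ is false.
  c (successors {b, f}): φ is false.
  d (successors {b, g, h}): φ is true.
  e (successors {f}): φ is true.
  f (successors {a, b, d}): φ is false.
  g (successors {d}): φ is false.
  h (successors {b, f}): φ is false.
Detail at d (witness):
  At d: Box r or s is false, so not (Box r or s) is true.
    At d: Box r is false, s is false, so Box r or s is false.
      At d: Box r requires r at every successor {b, g, h}.
        r fails at g, so Box r is false at d.

Yes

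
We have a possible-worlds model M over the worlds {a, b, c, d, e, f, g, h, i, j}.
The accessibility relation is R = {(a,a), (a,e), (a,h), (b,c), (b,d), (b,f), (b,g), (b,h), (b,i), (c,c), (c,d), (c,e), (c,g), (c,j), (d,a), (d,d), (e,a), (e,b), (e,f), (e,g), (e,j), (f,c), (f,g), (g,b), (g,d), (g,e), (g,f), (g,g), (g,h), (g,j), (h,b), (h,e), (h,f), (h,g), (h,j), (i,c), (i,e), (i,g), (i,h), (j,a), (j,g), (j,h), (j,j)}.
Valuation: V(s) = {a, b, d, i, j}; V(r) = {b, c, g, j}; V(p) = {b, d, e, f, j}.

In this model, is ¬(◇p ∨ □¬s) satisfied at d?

At d: ◇p ∨ □¬s is true, so ¬(◇p ∨ □¬s) is false.
  At d: ◇p is true, □¬s is false, so ◇p ∨ □¬s is true.
    At d: ◇p requires p at some successor in {a, d}.
      p holds at d, so ◇p is true at d.
    At d: □¬s requires ¬s at every successor {a, d}.
      ¬s fails at a, so □¬s is false at d.

No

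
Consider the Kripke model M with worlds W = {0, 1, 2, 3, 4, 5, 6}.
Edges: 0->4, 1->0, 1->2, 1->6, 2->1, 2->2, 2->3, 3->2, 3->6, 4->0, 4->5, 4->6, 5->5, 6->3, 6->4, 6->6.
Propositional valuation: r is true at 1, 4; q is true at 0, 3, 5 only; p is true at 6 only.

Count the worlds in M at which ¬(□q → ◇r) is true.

1

Recall that □ψ holds at a world iff ψ holds at every accessible world, and ◇ψ holds iff ψ holds at some accessible world.
Let φ = ¬(□q → ◇r). Evaluate φ at each world:
  0 (successors {4}): φ is false.
  1 (successors {0, 2, 6}): φ is false.
  2 (successors {1, 2, 3}): φ is false.
  3 (successors {2, 6}): φ is false.
  4 (successors {0, 5, 6}): φ is false.
  5 (successors {5}): φ is true.
  6 (successors {3, 4, 6}): φ is false.
For instance, at 2:
  At 2: □q → ◇r is true, so ¬(□q → ◇r) is false.
    At 2: □q is false, ◇r is true, so □q → ◇r is true.
      At 2: □q requires q at every successor {1, 2, 3}.
        q fails at 1, so □q is false at 2.
      At 2: ◇r requires r at some successor in {1, 2, 3}.
        r holds at 1, so ◇r is true at 2.
Satisfying worlds: {5}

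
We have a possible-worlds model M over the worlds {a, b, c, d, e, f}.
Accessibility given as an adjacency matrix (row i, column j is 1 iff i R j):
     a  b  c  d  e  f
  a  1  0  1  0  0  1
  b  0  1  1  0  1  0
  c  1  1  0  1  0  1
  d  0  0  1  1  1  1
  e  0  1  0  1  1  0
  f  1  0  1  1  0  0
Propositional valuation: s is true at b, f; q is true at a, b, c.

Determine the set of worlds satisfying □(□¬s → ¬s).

b, e, f

Let φ = □(□¬s → ¬s). Evaluate φ at each world:
  a (successors {a, c, f}): φ is false.
  b (successors {b, c, e}): φ is true.
  c (successors {a, b, d, f}): φ is false.
  d (successors {c, d, e, f}): φ is false.
  e (successors {b, d, e}): φ is true.
  f (successors {a, c, d}): φ is true.
For instance, at c:
  At c: □(□¬s → ¬s) requires □¬s → ¬s at every successor {a, b, d, f}.
    □¬s → ¬s fails at f, so □(□¬s → ¬s) is false at c.
      At f: □¬s is true, ¬s is false, so □¬s → ¬s is false.
Satisfying worlds: {b, e, f}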